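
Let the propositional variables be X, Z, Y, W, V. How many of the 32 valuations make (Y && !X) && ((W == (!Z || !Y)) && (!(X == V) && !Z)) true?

1

Initial set: {((Y && !X) && ((W == (!Z || !Y)) && (!(X == V) && !Z)))}.
((Y && !X) && ((W == (!Z || !Y)) && (!(X == V) && !Z))): α-rule — add (Y && !X), ((W == (!Z || !Y)) && (!(X == V) && !Z)).
(Y && !X): α-rule — add Y, !X.
((W == (!Z || !Y)) && (!(X == V) && !Z)): α-rule — add (W == (!Z || !Y)), (!(X == V) && !Z).
(!(X == V) && !Z): α-rule — add !(X == V), !Z.
(W == (!Z || !Y)): β-rule — branch into W, (!Z || !Y)  //  !W, !(!Z || !Y).
  branch 1 (add W, (!Z || !Y)):
    !(X == V): β-rule — branch into X, !V  //  !X, V.
      branch 1.1 (add X, !V):
        × closes — contains both X and !X.
      branch 1.2 (add !X, V):
        (!Z || !Y): β-rule — branch into !Z  //  !Y.
          branch 1.2.1 (add !Z):
            ○ open, literals {V=true, W=true, X=false, Y=true, Z=false}.
          branch 1.2.2 (add !Y):
            × closes — contains both Y and !Y.
  branch 2 (add !W, !(!Z || !Y)):
    !(!Z || !Y): α-rule — add !!Z, !!Y.
    × closes — contains both Z and !Z.
3 branches closed, 1 open.
Each open branch fixes some atoms; the unmentioned ones are free. Counting distinct full assignments: branch {V=true, W=true, X=false, Y=true, Z=false} (none free) contributes 1 new. Total: 1.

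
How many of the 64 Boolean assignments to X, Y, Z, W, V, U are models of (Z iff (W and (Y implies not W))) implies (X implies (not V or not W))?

60

Initial set: {((Z iff (W and (Y implies not W))) implies (X implies (not V or not W)))}.
((Z iff (W and (Y implies not W))) implies (X implies (not V or not W))): β-rule — branch into not (Z iff (W and (Y implies not W)))  //  (X implies (not V or not W)).
  branch 1 (add not (Z iff (W and (Y implies not W)))):
    not (Z iff (W and (Y implies not W))): β-rule — branch into Z, not (W and (Y implies not W))  //  not Z, (W and (Y implies not W)).
      branch 1.1 (add Z, not (W and (Y implies not W))):
        not (W and (Y implies not W)): β-rule — branch into not W  //  not (Y implies not W).
          branch 1.1.1 (add not W):
            ○ open, literals {W=false, Z=true}.
          branch 1.1.2 (add not (Y implies not W)):
            not (Y implies not W): α-rule — add Y, not not W.
            ○ open, literals {W=true, Y=true, Z=true}.
      branch 1.2 (add not Z, (W and (Y implies not W))):
        (W and (Y implies not W)): α-rule — add W, (Y implies not W).
        (Y implies not W): β-rule — branch into not Y  //  not W.
          branch 1.2.1 (add not Y):
            ○ open, literals {W=true, Y=false, Z=false}.
          branch 1.2.2 (add not W):
            × closes — contains both W and not W.
  branch 2 (add (X implies (not V or not W))):
    (X implies (not V or not W)): β-rule — branch into not X  //  (not V or not W).
      branch 2.1 (add not X):
        ○ open, literals {X=false}.
      branch 2.2 (add (not V or not W)):
        (not V or not W): β-rule — branch into not V  //  not W.
          branch 2.2.1 (add not V):
            ○ open, literals {V=false}.
          branch 2.2.2 (add not W):
            ○ open, literals {W=false}.
1 branch closed, 6 open.
Each open branch fixes some atoms; the unmentioned ones are free. Counting distinct full assignments: branch {W=false, Z=true} (X, Y, V, U) contributes 16 new; branch {W=true, Y=true, Z=true} (X, V, U) contributes 8 new; branch {W=true, Y=false, Z=false} (X, V, U) contributes 8 new; branch {X=false} (Y, Z, W, V, U) contributes 16 new; branch {V=false} (X, Y, Z, W, U) contributes 8 new; branch {W=false} (X, Y, Z, V, U) contributes 4 new. Total: 60.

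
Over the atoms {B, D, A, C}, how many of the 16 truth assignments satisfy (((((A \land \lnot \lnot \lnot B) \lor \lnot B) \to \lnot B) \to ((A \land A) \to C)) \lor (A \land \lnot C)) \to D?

Initial set: {((((((A \land \lnot \lnot \lnot B) \lor \lnot B) \to \lnot B) \to ((A \land A) \to C)) \lor (A \land \lnot C)) \to D)}.
((((((A \land \lnot \lnot \lnot B) \lor \lnot B) \to \lnot B) \to ((A \land A) \to C)) \lor (A \land \lnot C)) \to D): β-rule — branch into \lnot (((((A \land \lnot \lnot \lnot B) \lor \lnot B) \to \lnot B) \to ((A \land A) \to C)) \lor (A \land \lnot C))  //  D.
  branch 1 (add \lnot (((((A \land \lnot \lnot \lnot B) \lor \lnot B) \to \lnot B) \to ((A \land A) \to C)) \lor (A \land \lnot C))):
    \lnot (((((A \land \lnot \lnot \lnot B) \lor \lnot B) \to \lnot B) \to ((A \land A) \to C)) \lor (A \land \lnot C)): α-rule — add \lnot ((((A \land \lnot \lnot \lnot B) \lor \lnot B) \to \lnot B) \to ((A \land A) \to C)), \lnot (A \land \lnot C).
    \lnot ((((A \land \lnot \lnot \lnot B) \lor \lnot B) \to \lnot B) \to ((A \land A) \to C)): α-rule — add (((A \land \lnot \lnot \lnot B) \lor \lnot B) \to \lnot B), \lnot ((A \land A) \to C).
    \lnot ((A \land A) \to C): α-rule — add (A \land A), \lnot C.
    (A \land A): α-rule — add A, A.
    \lnot (A \land \lnot C): β-rule — branch into \lnot A  //  \lnot \lnot C.
      branch 1.1 (add \lnot A):
        × closes — contains both A and \lnot A.
      branch 1.2 (add \lnot \lnot C):
        × closes — contains both C and \lnot C.
  branch 2 (add D):
    ○ open, literals {D=true}.
2 branches closed, 1 open.
Each open branch fixes some atoms; the unmentioned ones are free. Counting distinct full assignments: branch {D=true} (B, A, C) contributes 8 new. Total: 8.

8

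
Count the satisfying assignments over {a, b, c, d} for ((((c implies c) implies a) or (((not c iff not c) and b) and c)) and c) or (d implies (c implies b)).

15

Initial set: {(((((c implies c) implies a) or (((not c iff not c) and b) and c)) and c) or (d implies (c implies b)))}.
(((((c implies c) implies a) or (((not c iff not c) and b) and c)) and c) or (d implies (c implies b))): β-rule — branch into ((((c implies c) implies a) or (((not c iff not c) and b) and c)) and c)  //  (d implies (c implies b)).
  branch 1 (add ((((c implies c) implies a) or (((not c iff not c) and b) and c)) and c)):
    ((((c implies c) implies a) or (((not c iff not c) and b) and c)) and c): α-rule — add (((c implies c) implies a) or (((not c iff not c) and b) and c)), c.
    (((c implies c) implies a) or (((not c iff not c) and b) and c)): β-rule — branch into ((c implies c) implies a)  //  (((not c iff not c) and b) and c).
      branch 1.1 (add ((c implies c) implies a)):
        ((c implies c) implies a): β-rule — branch into not (c implies c)  //  a.
          branch 1.1.1 (add not (c implies c)):
            not (c implies c): α-rule — add c, not c.
            × closes — contains both c and not c.
          branch 1.1.2 (add a):
            ○ open, literals {a=T, c=T}.
      branch 1.2 (add (((not c iff not c) and b) and c)):
        (((not c iff not c) and b) and c): α-rule — add ((not c iff not c) and b), c.
        ((not c iff not c) and b): α-rule — add (not c iff not c), b.
        (not c iff not c): β-rule — branch into not c, not c  //  not not c, not not c.
          branch 1.2.1 (add not c, not c):
            × closes — contains both c and not c.
          branch 1.2.2 (add not not c, not not c):
            ○ open, literals {b=T, c=T}.
  branch 2 (add (d implies (c implies b))):
    (d implies (c implies b)): β-rule — branch into not d  //  (c implies b).
      branch 2.1 (add not d):
        ○ open, literals {d=F}.
      branch 2.2 (add (c implies b)):
        (c implies b): β-rule — branch into not c  //  b.
          branch 2.2.1 (add not c):
            ○ open, literals {c=F}.
          branch 2.2.2 (add b):
            ○ open, literals {b=T}.
2 branches closed, 5 open.
Each open branch fixes some atoms; the unmentioned ones are free. Counting distinct full assignments: branch {a=T, c=T} (b, d) contributes 4 new; branch {b=T, c=T} (a, d) contributes 2 new; branch {d=F} (a, b, c) contributes 5 new; branch {c=F} (a, b, d) contributes 4 new; branch {b=T} (a, c, d) contributes 0 new. Total: 15.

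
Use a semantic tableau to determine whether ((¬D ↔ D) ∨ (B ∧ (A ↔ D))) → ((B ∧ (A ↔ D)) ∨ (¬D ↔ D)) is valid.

Valid

Assume the negation and expand:
Initial set: {¬(((¬D ↔ D) ∨ (B ∧ (A ↔ D))) → ((B ∧ (A ↔ D)) ∨ (¬D ↔ D)))}.
¬(((¬D ↔ D) ∨ (B ∧ (A ↔ D))) → ((B ∧ (A ↔ D)) ∨ (¬D ↔ D))): α-rule — add ((¬D ↔ D) ∨ (B ∧ (A ↔ D))), ¬((B ∧ (A ↔ D)) ∨ (¬D ↔ D)).
¬((B ∧ (A ↔ D)) ∨ (¬D ↔ D)): α-rule — add ¬(B ∧ (A ↔ D)), ¬(¬D ↔ D).
((¬D ↔ D) ∨ (B ∧ (A ↔ D))): β-rule — branch into (¬D ↔ D)  //  (B ∧ (A ↔ D)).
  branch 1 (add (¬D ↔ D)):
    ¬(B ∧ (A ↔ D)): β-rule — branch into ¬B  //  ¬(A ↔ D).
      branch 1.1 (add ¬B):
        ¬(¬D ↔ D): β-rule — branch into ¬D, ¬D  //  ¬¬D, D.
          branch 1.1.1 (add ¬D, ¬D):
            (¬D ↔ D): β-rule — branch into ¬D, D  //  ¬¬D, ¬D.
              branch 1.1.1.1 (add ¬D, D):
                × closes — contains both D and ¬D.
              branch 1.1.1.2 (add ¬¬D, ¬D):
                × closes — contains both D and ¬D.
          branch 1.1.2 (add ¬¬D, D):
            (¬D ↔ D): β-rule — branch into ¬D, D  //  ¬¬D, ¬D.
              branch 1.1.2.1 (add ¬D, D):
                × closes — contains both D and ¬D.
              branch 1.1.2.2 (add ¬¬D, ¬D):
                × closes — contains both D and ¬D.
      branch 1.2 (add ¬(A ↔ D)):
        ¬(¬D ↔ D): β-rule — branch into ¬D, ¬D  //  ¬¬D, D.
          branch 1.2.1 (add ¬D, ¬D):
            (¬D ↔ D): β-rule — branch into ¬D, D  //  ¬¬D, ¬D.
              branch 1.2.1.1 (add ¬D, D):
                × closes — contains both D and ¬D.
              branch 1.2.1.2 (add ¬¬D, ¬D):
                × closes — contains both D and ¬D.
          branch 1.2.2 (add ¬¬D, D):
            (¬D ↔ D): β-rule — branch into ¬D, D  //  ¬¬D, ¬D.
              branch 1.2.2.1 (add ¬D, D):
                × closes — contains both D and ¬D.
              branch 1.2.2.2 (add ¬¬D, ¬D):
                × closes — contains both D and ¬D.
  branch 2 (add (B ∧ (A ↔ D))):
    (B ∧ (A ↔ D)): α-rule — add B, (A ↔ D).
    ¬(B ∧ (A ↔ D)): β-rule — branch into ¬B  //  ¬(A ↔ D).
      branch 2.1 (add ¬B):
        × closes — contains both B and ¬B.
      branch 2.2 (add ¬(A ↔ D)):
        ¬(¬D ↔ D): β-rule — branch into ¬D, ¬D  //  ¬¬D, D.
          branch 2.2.1 (add ¬D, ¬D):
            (A ↔ D): β-rule — branch into A, D  //  ¬A, ¬D.
              branch 2.2.1.1 (add A, D):
                × closes — contains both D and ¬D.
              branch 2.2.1.2 (add ¬A, ¬D):
                ¬(A ↔ D): β-rule — branch into A, ¬D  //  ¬A, D.
                  branch 2.2.1.2.1 (add A, ¬D):
                    × closes — contains both A and ¬A.
                  branch 2.2.1.2.2 (add ¬A, D):
                    × closes — contains both D and ¬D.
          branch 2.2.2 (add ¬¬D, D):
            (A ↔ D): β-rule — branch into A, D  //  ¬A, ¬D.
              branch 2.2.2.1 (add A, D):
                ¬(A ↔ D): β-rule — branch into A, ¬D  //  ¬A, D.
                  branch 2.2.2.1.1 (add A, ¬D):
                    × closes — contains both D and ¬D.
                  branch 2.2.2.1.2 (add ¬A, D):
                    × closes — contains both A and ¬A.
              branch 2.2.2.2 (add ¬A, ¬D):
                × closes — contains both D and ¬D.
All 15 branches close.
Every branch closed, so the negation is unsatisfiable and the formula is valid.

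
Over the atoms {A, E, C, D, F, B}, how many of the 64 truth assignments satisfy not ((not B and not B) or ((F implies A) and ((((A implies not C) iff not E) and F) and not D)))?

Initial set: {not ((not B and not B) or ((F implies A) and ((((A implies not C) iff not E) and F) and not D)))}.
not ((not B and not B) or ((F implies A) and ((((A implies not C) iff not E) and F) and not D))): α-rule — add not (not B and not B), not ((F implies A) and ((((A implies not C) iff not E) and F) and not D)).
not (not B and not B): β-rule — branch into not not B  //  not not B.
  branch 1 (add not not B):
    not ((F implies A) and ((((A implies not C) iff not E) and F) and not D)): β-rule — branch into not (F implies A)  //  not ((((A implies not C) iff not E) and F) and not D).
      branch 1.1 (add not (F implies A)):
        not (F implies A): α-rule — add F, not A.
        ○ open, literals {A=0, B=1, F=1}.
      branch 1.2 (add not ((((A implies not C) iff not E) and F) and not D)):
        not ((((A implies not C) iff not E) and F) and not D): β-rule — branch into not (((A implies not C) iff not E) and F)  //  not not D.
          branch 1.2.1 (add not (((A implies not C) iff not E) and F)):
            not (((A implies not C) iff not E) and F): β-rule — branch into not ((A implies not C) iff not E)  //  not F.
              branch 1.2.1.1 (add not ((A implies not C) iff not E)):
                not ((A implies not C) iff not E): β-rule — branch into (A implies not C), not not E  //  not (A implies not C), not E.
                  branch 1.2.1.1.1 (add (A implies not C), not not E):
                    (A implies not C): β-rule — branch into not A  //  not C.
                      branch 1.2.1.1.1.1 (add not A):
                        ○ open, literals {A=0, B=1, E=1}.
                      branch 1.2.1.1.1.2 (add not C):
                        ○ open, literals {B=1, C=0, E=1}.
                  branch 1.2.1.1.2 (add not (A implies not C), not E):
                    not (A implies not C): α-rule — add A, not not C.
                    ○ open, literals {A=1, B=1, C=1, E=0}.
              branch 1.2.1.2 (add not F):
                ○ open, literals {B=1, F=0}.
          branch 1.2.2 (add not not D):
            ○ open, literals {B=1, D=1}.
  branch 2 (add not not B):
    not ((F implies A) and ((((A implies not C) iff not E) and F) and not D)): β-rule — branch into not (F implies A)  //  not ((((A implies not C) iff not E) and F) and not D).
      branch 2.1 (add not (F implies A)):
        not (F implies A): α-rule — add F, not A.
        ○ open, literals {A=0, B=1, F=1}.
      branch 2.2 (add not ((((A implies not C) iff not E) and F) and not D)):
        not ((((A implies not C) iff not E) and F) and not D): β-rule — branch into not (((A implies not C) iff not E) and F)  //  not not D.
          branch 2.2.1 (add not (((A implies not C) iff not E) and F)):
            not (((A implies not C) iff not E) and F): β-rule — branch into not ((A implies not C) iff not E)  //  not F.
              branch 2.2.1.1 (add not ((A implies not C) iff not E)):
                not ((A implies not C) iff not E): β-rule — branch into (A implies not C), not not E  //  not (A implies not C), not E.
                  branch 2.2.1.1.1 (add (A implies not C), not not E):
                    (A implies not C): β-rule — branch into not A  //  not C.
                      branch 2.2.1.1.1.1 (add not A):
                        ○ open, literals {A=0, B=1, E=1}.
                      branch 2.2.1.1.1.2 (add not C):
                        ○ open, literals {B=1, C=0, E=1}.
                  branch 2.2.1.1.2 (add not (A implies not C), not E):
                    not (A implies not C): α-rule — add A, not not C.
                    ○ open, literals {A=1, B=1, C=1, E=0}.
              branch 2.2.1.2 (add not F):
                ○ open, literals {B=1, F=0}.
          branch 2.2.2 (add not not D):
            ○ open, literals {B=1, D=1}.
0 branches closed, 12 open.
Each open branch fixes some atoms; the unmentioned ones are free. Counting distinct full assignments: branch {A=0, B=1, F=1} (E, C, D) contributes 8 new; branch {A=0, B=1, E=1} (C, D, F) contributes 4 new; branch {B=1, C=0, E=1} (A, D, F) contributes 4 new; branch {A=1, B=1, C=1, E=0} (D, F) contributes 4 new; branch {B=1, F=0} (A, E, C, D) contributes 8 new; branch {B=1, D=1} (A, E, C, F) contributes 2 new; branch {A=0, B=1, F=1} (E, C, D) contributes 0 new; branch {A=0, B=1, E=1} (C, D, F) contributes 0 new; branch {B=1, C=0, E=1} (A, D, F) contributes 0 new; branch {A=1, B=1, C=1, E=0} (D, F) contributes 0 new; branch {B=1, F=0} (A, E, C, D) contributes 0 new; branch {B=1, D=1} (A, E, C, F) contributes 0 new. Total: 30.

30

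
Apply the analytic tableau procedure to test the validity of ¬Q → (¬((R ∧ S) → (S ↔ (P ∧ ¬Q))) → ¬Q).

Assume the negation and expand:
Initial set: {F (¬Q → (¬((R ∧ S) → (S ↔ (P ∧ ¬Q))) → ¬Q))}.
F (¬Q → (¬((R ∧ S) → (S ↔ (P ∧ ¬Q))) → ¬Q)): α-rule — add T ¬Q, F (¬((R ∧ S) → (S ↔ (P ∧ ¬Q))) → ¬Q).
F (¬((R ∧ S) → (S ↔ (P ∧ ¬Q))) → ¬Q): α-rule — add T ¬((R ∧ S) → (S ↔ (P ∧ ¬Q))), F ¬Q.
× closes — contains both Q and ¬Q.
All 1 branch closes.
Every branch closed, so the negation is unsatisfiable and the formula is valid.

Valid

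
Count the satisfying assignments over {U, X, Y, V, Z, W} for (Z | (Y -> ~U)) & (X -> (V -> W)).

Initial set: {((Z | (Y -> ~U)) & (X -> (V -> W)))}.
((Z | (Y -> ~U)) & (X -> (V -> W))): α-rule — add (Z | (Y -> ~U)), (X -> (V -> W)).
(Z | (Y -> ~U)): β-rule — branch into Z  //  (Y -> ~U).
  branch 1 (add Z):
    (X -> (V -> W)): β-rule — branch into ~X  //  (V -> W).
      branch 1.1 (add ~X):
        ○ open, literals {X=F, Z=T}.
      branch 1.2 (add (V -> W)):
        (V -> W): β-rule — branch into ~V  //  W.
          branch 1.2.1 (add ~V):
            ○ open, literals {V=F, Z=T}.
          branch 1.2.2 (add W):
            ○ open, literals {W=T, Z=T}.
  branch 2 (add (Y -> ~U)):
    (X -> (V -> W)): β-rule — branch into ~X  //  (V -> W).
      branch 2.1 (add ~X):
        (Y -> ~U): β-rule — branch into ~Y  //  ~U.
          branch 2.1.1 (add ~Y):
            ○ open, literals {X=F, Y=F}.
          branch 2.1.2 (add ~U):
            ○ open, literals {U=F, X=F}.
      branch 2.2 (add (V -> W)):
        (Y -> ~U): β-rule — branch into ~Y  //  ~U.
          branch 2.2.1 (add ~Y):
            (V -> W): β-rule — branch into ~V  //  W.
              branch 2.2.1.1 (add ~V):
                ○ open, literals {V=F, Y=F}.
              branch 2.2.1.2 (add W):
                ○ open, literals {W=T, Y=F}.
          branch 2.2.2 (add ~U):
            (V -> W): β-rule — branch into ~V  //  W.
              branch 2.2.2.1 (add ~V):
                ○ open, literals {U=F, V=F}.
              branch 2.2.2.2 (add W):
                ○ open, literals {U=F, W=T}.
0 branches closed, 9 open.
Each open branch fixes some atoms; the unmentioned ones are free. Counting distinct full assignments: branch {X=F, Z=T} (U, Y, V, W) contributes 16 new; branch {V=F, Z=T} (U, X, Y, W) contributes 8 new; branch {W=T, Z=T} (U, X, Y, V) contributes 4 new; branch {X=F, Y=F} (U, V, Z, W) contributes 8 new; branch {U=F, X=F} (Y, V, Z, W) contributes 4 new; branch {V=F, Y=F} (U, X, Z, W) contributes 4 new; branch {W=T, Y=F} (U, X, V, Z) contributes 2 new; branch {U=F, V=F} (X, Y, Z, W) contributes 2 new; branch {U=F, W=T} (X, Y, V, Z) contributes 1 new. Total: 49.

49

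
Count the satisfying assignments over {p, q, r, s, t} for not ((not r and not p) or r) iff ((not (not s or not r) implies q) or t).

10

Initial set: {(not ((not r and not p) or r) iff ((not (not s or not r) implies q) or t))}.
(not ((not r and not p) or r) iff ((not (not s or not r) implies q) or t)): β-rule — branch into not ((not r and not p) or r), ((not (not s or not r) implies q) or t)  //  not not ((not r and not p) or r), not ((not (not s or not r) implies q) or t).
  branch 1 (add not ((not r and not p) or r), ((not (not s or not r) implies q) or t)):
    not ((not r and not p) or r): α-rule — add not (not r and not p), not r.
    ((not (not s or not r) implies q) or t): β-rule — branch into (not (not s or not r) implies q)  //  t.
      branch 1.1 (add (not (not s or not r) implies q)):
        not (not r and not p): β-rule — branch into not not r  //  not not p.
          branch 1.1.1 (add not not r):
            × closes — contains both r and not r.
          branch 1.1.2 (add not not p):
            (not (not s or not r) implies q): β-rule — branch into not not (not s or not r)  //  q.
              branch 1.1.2.1 (add not not (not s or not r)):
                not not (not s or not r): β-rule — branch into not s  //  not r.
                  branch 1.1.2.1.1 (add not s):
                    ○ open, literals {p=true, r=false, s=false}.
                  branch 1.1.2.1.2 (add not r):
                    ○ open, literals {p=true, r=false}.
              branch 1.1.2.2 (add q):
                ○ open, literals {p=true, q=true, r=false}.
      branch 1.2 (add t):
        not (not r and not p): β-rule — branch into not not r  //  not not p.
          branch 1.2.1 (add not not r):
            × closes — contains both r and not r.
          branch 1.2.2 (add not not p):
            ○ open, literals {p=true, r=false, t=true}.
  branch 2 (add not not ((not r and not p) or r), not ((not (not s or not r) implies q) or t)):
    not ((not (not s or not r) implies q) or t): α-rule — add not (not (not s or not r) implies q), not t.
    not (not (not s or not r) implies q): α-rule — add not (not s or not r), not q.
    not (not s or not r): α-rule — add not not s, not not r.
    not not ((not r and not p) or r): β-rule — branch into (not r and not p)  //  r.
      branch 2.1 (add (not r and not p)):
        (not r and not p): α-rule — add not r, not p.
        × closes — contains both r and not r.
      branch 2.2 (add r):
        ○ open, literals {q=false, r=true, s=true, t=false}.
3 branches closed, 5 open.
Each open branch fixes some atoms; the unmentioned ones are free. Counting distinct full assignments: branch {p=true, r=false, s=false} (q, t) contributes 4 new; branch {p=true, r=false} (q, s, t) contributes 4 new; branch {p=true, q=true, r=false} (s, t) contributes 0 new; branch {p=true, r=false, t=true} (q, s) contributes 0 new; branch {q=false, r=true, s=true, t=false} (p) contributes 2 new. Total: 10.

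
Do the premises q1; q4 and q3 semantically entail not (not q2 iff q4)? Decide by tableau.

No

Initial set: {T q1; T (q4 and q3); F not (not q2 iff q4)}.
T (q4 and q3): α-rule — add T q4, T q3.
F not (not q2 iff q4): β-rule — branch into T not q2, T q4  //  F not q2, F q4.
  branch 1 (add T not q2, T q4):
    ○ open, literals {q1=T, q2=F, q3=T, q4=T}.
  branch 2 (add F not q2, F q4):
    × closes — contains both q4 and not q4.
1 branch closed, 1 open.
An open branch gives a countermodel: q1=T, q2=F, q3=T, q4=T (unmentioned atoms arbitrary); the premises hold there but the conclusion fails.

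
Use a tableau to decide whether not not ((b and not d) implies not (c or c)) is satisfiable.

Satisfiable

Initial set: {T not not ((b and not d) implies not (c or c))}.
T not not ((b and not d) implies not (c or c)): drop double negation, giving T ((b and not d) implies not (c or c)).
T ((b and not d) implies not (c or c)): β-rule — branch into F (b and not d)  //  T not (c or c).
  branch 1 (add F (b and not d)):
    F (b and not d): β-rule — branch into F b  //  F not d.
      branch 1.1 (add F b):
        ○ open, literals {b=false}.
      branch 1.2 (add F not d):
        ○ open, literals {d=true}.
  branch 2 (add T not (c or c)):
    T not (c or c): α-rule — add F c, F c.
    ○ open, literals {c=false}.
0 branches closed, 3 open.
An open branch gives a satisfying assignment: b=false.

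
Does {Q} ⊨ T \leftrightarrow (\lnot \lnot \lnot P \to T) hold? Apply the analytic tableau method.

No

Initial set: {Q; \lnot (T \leftrightarrow (\lnot \lnot \lnot P \to T))}.
\lnot (T \leftrightarrow (\lnot \lnot \lnot P \to T)): β-rule — branch into T, \lnot (\lnot \lnot \lnot P \to T)  //  \lnot T, (\lnot \lnot \lnot P \to T).
  branch 1 (add T, \lnot (\lnot \lnot \lnot P \to T)):
    \lnot (\lnot \lnot \lnot P \to T): α-rule — add \lnot \lnot \lnot P, \lnot T.
    × closes — contains both T and \lnot T.
  branch 2 (add \lnot T, (\lnot \lnot \lnot P \to T)):
    (\lnot \lnot \lnot P \to T): β-rule — branch into \lnot \lnot \lnot \lnot P  //  T.
      branch 2.1 (add \lnot \lnot \lnot \lnot P):
        \lnot \lnot \lnot \lnot P: drop double negation, giving \lnot \lnot P.
        ○ open, literals {P=T, Q=T, T=F}.
      branch 2.2 (add T):
        × closes — contains both T and \lnot T.
2 branches closed, 1 open.
An open branch gives a countermodel: P=T, Q=T, T=F (unmentioned atoms arbitrary); the premises hold there but the conclusion fails.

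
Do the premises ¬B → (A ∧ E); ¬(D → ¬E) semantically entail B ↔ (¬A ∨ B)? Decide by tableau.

Yes

Initial set: {(¬B → (A ∧ E)); ¬(D → ¬E); ¬(B ↔ (¬A ∨ B))}.
¬(D → ¬E): α-rule — add D, ¬¬E.
(¬B → (A ∧ E)): β-rule — branch into ¬¬B  //  (A ∧ E).
  branch 1 (add ¬¬B):
    ¬(B ↔ (¬A ∨ B)): β-rule — branch into B, ¬(¬A ∨ B)  //  ¬B, (¬A ∨ B).
      branch 1.1 (add B, ¬(¬A ∨ B)):
        ¬(¬A ∨ B): α-rule — add ¬¬A, ¬B.
        × closes — contains both B and ¬B.
      branch 1.2 (add ¬B, (¬A ∨ B)):
        × closes — contains both B and ¬B.
  branch 2 (add (A ∧ E)):
    (A ∧ E): α-rule — add A, E.
    ¬(B ↔ (¬A ∨ B)): β-rule — branch into B, ¬(¬A ∨ B)  //  ¬B, (¬A ∨ B).
      branch 2.1 (add B, ¬(¬A ∨ B)):
        ¬(¬A ∨ B): α-rule — add ¬¬A, ¬B.
        × closes — contains both B and ¬B.
      branch 2.2 (add ¬B, (¬A ∨ B)):
        (¬A ∨ B): β-rule — branch into ¬A  //  B.
          branch 2.2.1 (add ¬A):
            × closes — contains both A and ¬A.
          branch 2.2.2 (add B):
            × closes — contains both B and ¬B.
All 5 branches close.
Every branch closed, so the premises entail the conclusion.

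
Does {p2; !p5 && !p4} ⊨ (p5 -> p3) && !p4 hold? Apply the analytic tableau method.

Yes

Initial set: {p2; (!p5 && !p4); !((p5 -> p3) && !p4)}.
(!p5 && !p4): α-rule — add !p5, !p4.
!((p5 -> p3) && !p4): β-rule — branch into !(p5 -> p3)  //  !!p4.
  branch 1 (add !(p5 -> p3)):
    !(p5 -> p3): α-rule — add p5, !p3.
    × closes — contains both p5 and !p5.
  branch 2 (add !!p4):
    × closes — contains both p4 and !p4.
All 2 branches close.
Every branch closed, so the premises entail the conclusion.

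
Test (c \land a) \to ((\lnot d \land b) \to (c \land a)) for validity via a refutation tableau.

Assume the negation and expand:
Initial set: {F ((c \land a) \to ((\lnot d \land b) \to (c \land a)))}.
F ((c \land a) \to ((\lnot d \land b) \to (c \land a))): α-rule — add T (c \land a), F ((\lnot d \land b) \to (c \land a)).
T (c \land a): α-rule — add T c, T a.
F ((\lnot d \land b) \to (c \land a)): α-rule — add T (\lnot d \land b), F (c \land a).
T (\lnot d \land b): α-rule — add T \lnot d, T b.
F (c \land a): β-rule — branch into F c  //  F a.
  branch 1 (add F c):
    × closes — contains both c and \lnot c.
  branch 2 (add F a):
    × closes — contains both a and \lnot a.
All 2 branches close.
Every branch closed, so the negation is unsatisfiable and the formula is valid.

Valid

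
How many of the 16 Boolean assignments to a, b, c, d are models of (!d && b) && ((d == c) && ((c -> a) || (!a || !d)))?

2

Initial set: {((!d && b) && ((d == c) && ((c -> a) || (!a || !d))))}.
((!d && b) && ((d == c) && ((c -> a) || (!a || !d)))): α-rule — add (!d && b), ((d == c) && ((c -> a) || (!a || !d))).
(!d && b): α-rule — add !d, b.
((d == c) && ((c -> a) || (!a || !d))): α-rule — add (d == c), ((c -> a) || (!a || !d)).
(d == c): β-rule — branch into d, c  //  !d, !c.
  branch 1 (add d, c):
    × closes — contains both d and !d.
  branch 2 (add !d, !c):
    ((c -> a) || (!a || !d)): β-rule — branch into (c -> a)  //  (!a || !d).
      branch 2.1 (add (c -> a)):
        (c -> a): β-rule — branch into !c  //  a.
          branch 2.1.1 (add !c):
            ○ open, literals {b=1, c=0, d=0}.
          branch 2.1.2 (add a):
            ○ open, literals {a=1, b=1, c=0, d=0}.
      branch 2.2 (add (!a || !d)):
        (!a || !d): β-rule — branch into !a  //  !d.
          branch 2.2.1 (add !a):
            ○ open, literals {a=0, b=1, c=0, d=0}.
          branch 2.2.2 (add !d):
            ○ open, literals {b=1, c=0, d=0}.
1 branch closed, 4 open.
Each open branch fixes some atoms; the unmentioned ones are free. Counting distinct full assignments: branch {b=1, c=0, d=0} (a) contributes 2 new; branch {a=1, b=1, c=0, d=0} (none free) contributes 0 new; branch {a=0, b=1, c=0, d=0} (none free) contributes 0 new; branch {b=1, c=0, d=0} (a) contributes 0 new. Total: 2.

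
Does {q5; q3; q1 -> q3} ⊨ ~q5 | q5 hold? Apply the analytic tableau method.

Yes

Initial set: {T q5; T q3; T (q1 -> q3); F (~q5 | q5)}.
F (~q5 | q5): α-rule — add F ~q5, F q5.
× closes — contains both q5 and ~q5.
All 1 branch closes.
Every branch closed, so the premises entail the conclusion.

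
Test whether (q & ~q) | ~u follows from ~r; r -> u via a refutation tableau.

Initial set: {~r; (r -> u); ~((q & ~q) | ~u)}.
~((q & ~q) | ~u): α-rule — add ~(q & ~q), ~~u.
(r -> u): β-rule — branch into ~r  //  u.
  branch 1 (add ~r):
    ~(q & ~q): β-rule — branch into ~q  //  ~~q.
      branch 1.1 (add ~q):
        ○ open, literals {q=0, r=0, u=1}.
      branch 1.2 (add ~~q):
        ○ open, literals {q=1, r=0, u=1}.
  branch 2 (add u):
    ~(q & ~q): β-rule — branch into ~q  //  ~~q.
      branch 2.1 (add ~q):
        ○ open, literals {q=0, r=0, u=1}.
      branch 2.2 (add ~~q):
        ○ open, literals {q=1, r=0, u=1}.
0 branches closed, 4 open.
An open branch gives a countermodel: q=0, r=0, u=1 (unmentioned atoms arbitrary); the premises hold there but the conclusion fails.

No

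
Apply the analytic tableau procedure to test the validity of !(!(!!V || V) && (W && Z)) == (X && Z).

Assume the negation and expand:
Initial set: {!(!(!(!!V || V) && (W && Z)) == (X && Z))}.
!(!(!(!!V || V) && (W && Z)) == (X && Z)): β-rule — branch into !(!(!!V || V) && (W && Z)), !(X && Z)  //  !!(!(!!V || V) && (W && Z)), (X && Z).
  branch 1 (add !(!(!!V || V) && (W && Z)), !(X && Z)):
    !(!(!!V || V) && (W && Z)): β-rule — branch into !!(!!V || V)  //  !(W && Z).
      branch 1.1 (add !!(!!V || V)):
        !(X && Z): β-rule — branch into !X  //  !Z.
          branch 1.1.1 (add !X):
            !!(!!V || V): β-rule — branch into !!V  //  V.
              branch 1.1.1.1 (add !!V):
                !!V: drop double negation, giving V.
                ○ open, literals {V=1, X=0}.
              branch 1.1.1.2 (add V):
                ○ open, literals {V=1, X=0}.
          branch 1.1.2 (add !Z):
            !!(!!V || V): β-rule — branch into !!V  //  V.
              branch 1.1.2.1 (add !!V):
                !!V: drop double negation, giving V.
                ○ open, literals {V=1, Z=0}.
              branch 1.1.2.2 (add V):
                ○ open, literals {V=1, Z=0}.
      branch 1.2 (add !(W && Z)):
        !(X && Z): β-rule — branch into !X  //  !Z.
          branch 1.2.1 (add !X):
            !(W && Z): β-rule — branch into !W  //  !Z.
              branch 1.2.1.1 (add !W):
                ○ open, literals {W=0, X=0}.
              branch 1.2.1.2 (add !Z):
                ○ open, literals {X=0, Z=0}.
          branch 1.2.2 (add !Z):
            !(W && Z): β-rule — branch into !W  //  !Z.
              branch 1.2.2.1 (add !W):
                ○ open, literals {W=0, Z=0}.
              branch 1.2.2.2 (add !Z):
                ○ open, literals {Z=0}.
  branch 2 (add !!(!(!!V || V) && (W && Z)), (X && Z)):
    !!(!(!!V || V) && (W && Z)): α-rule — add !(!!V || V), (W && Z).
    (X && Z): α-rule — add X, Z.
    !(!!V || V): α-rule — add !!!V, !V.
    (W && Z): α-rule — add W, Z.
    !!!V: drop double negation, giving !V.
    ○ open, literals {V=0, W=1, X=1, Z=1}.
0 branches closed, 9 open.
An open branch gives a countermodel: V=1, X=0 (unmentioned atoms arbitrary); under it the original formula is false.

Not valid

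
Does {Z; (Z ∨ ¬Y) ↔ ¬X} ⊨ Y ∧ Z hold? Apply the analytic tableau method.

No

Initial set: {T Z; T ((Z ∨ ¬Y) ↔ ¬X); F (Y ∧ Z)}.
T ((Z ∨ ¬Y) ↔ ¬X): β-rule — branch into T (Z ∨ ¬Y), T ¬X  //  F (Z ∨ ¬Y), F ¬X.
  branch 1 (add T (Z ∨ ¬Y), T ¬X):
    F (Y ∧ Z): β-rule — branch into F Y  //  F Z.
      branch 1.1 (add F Y):
        T (Z ∨ ¬Y): β-rule — branch into T Z  //  T ¬Y.
          branch 1.1.1 (add T Z):
            ○ open, literals {X=0, Y=0, Z=1}.
          branch 1.1.2 (add T ¬Y):
            ○ open, literals {X=0, Y=0, Z=1}.
      branch 1.2 (add F Z):
        × closes — contains both Z and ¬Z.
  branch 2 (add F (Z ∨ ¬Y), F ¬X):
    F (Z ∨ ¬Y): α-rule — add F Z, F ¬Y.
    × closes — contains both Z and ¬Z.
2 branches closed, 2 open.
An open branch gives a countermodel: X=0, Y=0, Z=1 (unmentioned atoms arbitrary); the premises hold there but the conclusion fails.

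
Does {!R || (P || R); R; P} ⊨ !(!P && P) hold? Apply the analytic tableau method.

Initial set: {(!R || (P || R)); R; P; !!(!P && P)}.
!!(!P && P): α-rule — add !P, P.
× closes — contains both P and !P.
All 1 branch closes.
Every branch closed, so the premises entail the conclusion.

Yes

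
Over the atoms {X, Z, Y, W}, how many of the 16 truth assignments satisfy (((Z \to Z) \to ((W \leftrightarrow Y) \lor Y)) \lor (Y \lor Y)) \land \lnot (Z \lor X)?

3

Initial set: {((((Z \to Z) \to ((W \leftrightarrow Y) \lor Y)) \lor (Y \lor Y)) \land \lnot (Z \lor X))}.
((((Z \to Z) \to ((W \leftrightarrow Y) \lor Y)) \lor (Y \lor Y)) \land \lnot (Z \lor X)): α-rule — add (((Z \to Z) \to ((W \leftrightarrow Y) \lor Y)) \lor (Y \lor Y)), \lnot (Z \lor X).
\lnot (Z \lor X): α-rule — add \lnot Z, \lnot X.
(((Z \to Z) \to ((W \leftrightarrow Y) \lor Y)) \lor (Y \lor Y)): β-rule — branch into ((Z \to Z) \to ((W \leftrightarrow Y) \lor Y))  //  (Y \lor Y).
  branch 1 (add ((Z \to Z) \to ((W \leftrightarrow Y) \lor Y))):
    ((Z \to Z) \to ((W \leftrightarrow Y) \lor Y)): β-rule — branch into \lnot (Z \to Z)  //  ((W \leftrightarrow Y) \lor Y).
      branch 1.1 (add \lnot (Z \to Z)):
        \lnot (Z \to Z): α-rule — add Z, \lnot Z.
        × closes — contains both Z and \lnot Z.
      branch 1.2 (add ((W \leftrightarrow Y) \lor Y)):
        ((W \leftrightarrow Y) \lor Y): β-rule — branch into (W \leftrightarrow Y)  //  Y.
          branch 1.2.1 (add (W \leftrightarrow Y)):
            (W \leftrightarrow Y): β-rule — branch into W, Y  //  \lnot W, \lnot Y.
              branch 1.2.1.1 (add W, Y):
                ○ open, literals {W=true, X=false, Y=true, Z=false}.
              branch 1.2.1.2 (add \lnot W, \lnot Y):
                ○ open, literals {W=false, X=false, Y=false, Z=false}.
          branch 1.2.2 (add Y):
            ○ open, literals {X=false, Y=true, Z=false}.
  branch 2 (add (Y \lor Y)):
    (Y \lor Y): β-rule — branch into Y  //  Y.
      branch 2.1 (add Y):
        ○ open, literals {X=false, Y=true, Z=false}.
      branch 2.2 (add Y):
        ○ open, literals {X=false, Y=true, Z=false}.
1 branch closed, 5 open.
Each open branch fixes some atoms; the unmentioned ones are free. Counting distinct full assignments: branch {W=true, X=false, Y=true, Z=false} (none free) contributes 1 new; branch {W=false, X=false, Y=false, Z=false} (none free) contributes 1 new; branch {X=false, Y=true, Z=false} (W) contributes 1 new; branch {X=false, Y=true, Z=false} (W) contributes 0 new; branch {X=false, Y=true, Z=false} (W) contributes 0 new. Total: 3.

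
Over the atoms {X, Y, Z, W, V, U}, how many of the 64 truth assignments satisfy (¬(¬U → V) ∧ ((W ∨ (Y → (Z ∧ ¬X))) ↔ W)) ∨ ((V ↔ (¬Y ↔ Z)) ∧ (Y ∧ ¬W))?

18

Initial set: {((¬(¬U → V) ∧ ((W ∨ (Y → (Z ∧ ¬X))) ↔ W)) ∨ ((V ↔ (¬Y ↔ Z)) ∧ (Y ∧ ¬W)))}.
((¬(¬U → V) ∧ ((W ∨ (Y → (Z ∧ ¬X))) ↔ W)) ∨ ((V ↔ (¬Y ↔ Z)) ∧ (Y ∧ ¬W))): β-rule — branch into (¬(¬U → V) ∧ ((W ∨ (Y → (Z ∧ ¬X))) ↔ W))  //  ((V ↔ (¬Y ↔ Z)) ∧ (Y ∧ ¬W)).
  branch 1 (add (¬(¬U → V) ∧ ((W ∨ (Y → (Z ∧ ¬X))) ↔ W))):
    (¬(¬U → V) ∧ ((W ∨ (Y → (Z ∧ ¬X))) ↔ W)): α-rule — add ¬(¬U → V), ((W ∨ (Y → (Z ∧ ¬X))) ↔ W).
    ¬(¬U → V): α-rule — add ¬U, ¬V.
    ((W ∨ (Y → (Z ∧ ¬X))) ↔ W): β-rule — branch into (W ∨ (Y → (Z ∧ ¬X))), W  //  ¬(W ∨ (Y → (Z ∧ ¬X))), ¬W.
      branch 1.1 (add (W ∨ (Y → (Z ∧ ¬X))), W):
        (W ∨ (Y → (Z ∧ ¬X))): β-rule — branch into W  //  (Y → (Z ∧ ¬X)).
          branch 1.1.1 (add W):
            ○ open, literals {U=0, V=0, W=1}.
          branch 1.1.2 (add (Y → (Z ∧ ¬X))):
            (Y → (Z ∧ ¬X)): β-rule — branch into ¬Y  //  (Z ∧ ¬X).
              branch 1.1.2.1 (add ¬Y):
                ○ open, literals {U=0, V=0, W=1, Y=0}.
              branch 1.1.2.2 (add (Z ∧ ¬X)):
                (Z ∧ ¬X): α-rule — add Z, ¬X.
                ○ open, literals {U=0, V=0, W=1, X=0, Z=1}.
      branch 1.2 (add ¬(W ∨ (Y → (Z ∧ ¬X))), ¬W):
        ¬(W ∨ (Y → (Z ∧ ¬X))): α-rule — add ¬W, ¬(Y → (Z ∧ ¬X)).
        ¬(Y → (Z ∧ ¬X)): α-rule — add Y, ¬(Z ∧ ¬X).
        ¬(Z ∧ ¬X): β-rule — branch into ¬Z  //  ¬¬X.
          branch 1.2.1 (add ¬Z):
            ○ open, literals {U=0, V=0, W=0, Y=1, Z=0}.
          branch 1.2.2 (add ¬¬X):
            ○ open, literals {U=0, V=0, W=0, X=1, Y=1}.
  branch 2 (add ((V ↔ (¬Y ↔ Z)) ∧ (Y ∧ ¬W))):
    ((V ↔ (¬Y ↔ Z)) ∧ (Y ∧ ¬W)): α-rule — add (V ↔ (¬Y ↔ Z)), (Y ∧ ¬W).
    (Y ∧ ¬W): α-rule — add Y, ¬W.
    (V ↔ (¬Y ↔ Z)): β-rule — branch into V, (¬Y ↔ Z)  //  ¬V, ¬(¬Y ↔ Z).
      branch 2.1 (add V, (¬Y ↔ Z)):
        (¬Y ↔ Z): β-rule — branch into ¬Y, Z  //  ¬¬Y, ¬Z.
          branch 2.1.1 (add ¬Y, Z):
            × closes — contains both Y and ¬Y.
          branch 2.1.2 (add ¬¬Y, ¬Z):
            ○ open, literals {V=1, W=0, Y=1, Z=0}.
      branch 2.2 (add ¬V, ¬(¬Y ↔ Z)):
        ¬(¬Y ↔ Z): β-rule — branch into ¬Y, ¬Z  //  ¬¬Y, Z.
          branch 2.2.1 (add ¬Y, ¬Z):
            × closes — contains both Y and ¬Y.
          branch 2.2.2 (add ¬¬Y, Z):
            ○ open, literals {V=0, W=0, Y=1, Z=1}.
2 branches closed, 7 open.
Each open branch fixes some atoms; the unmentioned ones are free. Counting distinct full assignments: branch {U=0, V=0, W=1} (X, Y, Z) contributes 8 new; branch {U=0, V=0, W=1, Y=0} (X, Z) contributes 0 new; branch {U=0, V=0, W=1, X=0, Z=1} (Y) contributes 0 new; branch {U=0, V=0, W=0, Y=1, Z=0} (X) contributes 2 new; branch {U=0, V=0, W=0, X=1, Y=1} (Z) contributes 1 new; branch {V=1, W=0, Y=1, Z=0} (X, U) contributes 4 new; branch {V=0, W=0, Y=1, Z=1} (X, U) contributes 3 new. Total: 18.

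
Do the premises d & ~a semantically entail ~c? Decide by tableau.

Initial set: {(d & ~a); ~~c}.
(d & ~a): α-rule — add d, ~a.
○ open, literals {a=F, c=T, d=T}.
0 branches closed, 1 open.
An open branch gives a countermodel: a=F, c=T, d=T (unmentioned atoms arbitrary); the premises hold there but the conclusion fails.

No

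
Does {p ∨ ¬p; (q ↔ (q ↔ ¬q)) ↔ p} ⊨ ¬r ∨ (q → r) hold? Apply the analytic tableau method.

Yes

Initial set: {(p ∨ ¬p); ((q ↔ (q ↔ ¬q)) ↔ p); ¬(¬r ∨ (q → r))}.
¬(¬r ∨ (q → r)): α-rule — add ¬¬r, ¬(q → r).
¬(q → r): α-rule — add q, ¬r.
× closes — contains both r and ¬r.
All 1 branch closes.
Every branch closed, so the premises entail the conclusion.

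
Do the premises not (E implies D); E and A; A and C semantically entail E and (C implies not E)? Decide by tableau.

Initial set: {not (E implies D); (E and A); (A and C); not (E and (C implies not E))}.
not (E implies D): α-rule — add E, not D.
(E and A): α-rule — add E, A.
(A and C): α-rule — add A, C.
not (E and (C implies not E)): β-rule — branch into not E  //  not (C implies not E).
  branch 1 (add not E):
    × closes — contains both E and not E.
  branch 2 (add not (C implies not E)):
    not (C implies not E): α-rule — add C, not not E.
    ○ open, literals {A=true, C=true, D=false, E=true}.
1 branch closed, 1 open.
An open branch gives a countermodel: A=true, C=true, D=false, E=true (unmentioned atoms arbitrary); the premises hold there but the conclusion fails.

No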